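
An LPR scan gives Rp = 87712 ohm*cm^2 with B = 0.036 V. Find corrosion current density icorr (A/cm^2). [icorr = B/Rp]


Apply the Stern-Geary relation: icorr = B / Rp
icorr = 0.036 / 87712 = 4.104×10^-7 A/cm^2

4.104×10^-7 A/cm^2


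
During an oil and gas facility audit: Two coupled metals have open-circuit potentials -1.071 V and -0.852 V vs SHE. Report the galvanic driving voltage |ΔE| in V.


Driving voltage is the absolute potential difference.
|ΔE| = |-1.071 − (-0.852)| = 0.219 V

0.219 V


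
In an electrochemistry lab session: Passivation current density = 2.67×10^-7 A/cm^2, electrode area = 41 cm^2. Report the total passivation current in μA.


I = i_pass * A, then convert A → μA (×10^6)
I = 2.67×10^-7 * 41 * 10^6 = 10.95 μA

10.95 μA


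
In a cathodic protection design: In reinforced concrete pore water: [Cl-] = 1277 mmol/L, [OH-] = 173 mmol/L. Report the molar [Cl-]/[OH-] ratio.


Threshold parameter = [Cl-] / [OH-] (molar basis; both in mmol/L, so units cancel)
Ratio = 1277 / 173 = 7.38

7.38


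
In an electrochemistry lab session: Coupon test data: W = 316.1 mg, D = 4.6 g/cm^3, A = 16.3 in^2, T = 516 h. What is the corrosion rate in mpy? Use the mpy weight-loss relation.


Apply the mpy weight-loss relation: CR = 534 * W / (D * A * T)
Numerator: 534 * 316.1 = 168797.4
Denominator: 4.6 * 16.3 * 516 = 38689.68
CR = 168797.4 / 38689.68 = 4.363 mpy

4.363 mpy


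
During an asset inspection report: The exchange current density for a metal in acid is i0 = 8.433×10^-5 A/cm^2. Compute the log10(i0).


i0 = 8.433×10^-5 A/cm^2
log10(i0) = -4.074

-4.074


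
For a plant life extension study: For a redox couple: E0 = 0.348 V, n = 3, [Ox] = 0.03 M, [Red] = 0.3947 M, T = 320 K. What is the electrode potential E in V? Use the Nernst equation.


Apply the Nernst equation: E = E0 + (RT/nF)*ln([Ox]/[Red])
Step 1: RT/nF = 8.314*320/(3*96485) = 0.00919134 V
Step 2: [Ox]/[Red] = 0.03/0.3947 = 0.076007
Step 3: ln(0.076007) = -2.57693
Step 4: correction = 0.00919134 * -2.57693 = -0.0237 V
E = 0.348 + -0.0237 = 0.3243 V

0.3243 V


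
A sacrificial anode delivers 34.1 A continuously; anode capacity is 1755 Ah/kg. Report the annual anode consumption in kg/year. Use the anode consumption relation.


Annual consumption = current * hours per year / capacity
Rate = 34.1 * 8760 / 1755 = 170.2 kg/year

170.2 kg/year


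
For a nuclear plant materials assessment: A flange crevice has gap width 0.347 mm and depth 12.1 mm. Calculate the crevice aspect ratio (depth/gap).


Aspect ratio = depth / gap
Ratio = 12.1 / 0.347 = 34.9

34.9


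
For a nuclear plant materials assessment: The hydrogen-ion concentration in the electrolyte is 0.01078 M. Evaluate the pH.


pH = −log10[H+]
pH = −log10(0.01078) = 1.97

1.97


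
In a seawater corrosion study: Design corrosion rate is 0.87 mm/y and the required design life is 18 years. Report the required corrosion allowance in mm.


Corrosion allowance = CR × design life
CA = 0.87 * 18 = 15.66 mm

15.66 mm


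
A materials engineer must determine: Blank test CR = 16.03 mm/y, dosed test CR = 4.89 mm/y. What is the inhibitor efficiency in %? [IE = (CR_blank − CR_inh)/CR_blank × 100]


Apply the inhibitor-efficiency definition: IE = (CR_blank − CR_inh)/CR_blank × 100
IE = (16.03 − 4.89) / 16.03 × 100
IE = 11.14 / 16.03 × 100 = 69.5 %

69.5 %


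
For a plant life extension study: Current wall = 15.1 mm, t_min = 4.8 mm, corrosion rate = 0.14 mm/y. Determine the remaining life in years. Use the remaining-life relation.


Apply the remaining-life relation: RL = (t_current − t_min) / CR
RL = (15.1 − 4.8) / 0.14 = 10.3 / 0.14 = 73.6 years

73.6 years


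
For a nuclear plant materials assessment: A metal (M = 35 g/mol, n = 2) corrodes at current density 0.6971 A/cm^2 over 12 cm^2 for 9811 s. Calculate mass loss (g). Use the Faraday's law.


Apply Faraday's law: m = i*A*t*M / (n*F)
Total charge passed Q = i*A*t = 0.6971*12*9811 = 82070.9772 C
m = Q*M/(n*F) = 82070.9772*35/(2*96485) = 14.88565 g

14.88565 g


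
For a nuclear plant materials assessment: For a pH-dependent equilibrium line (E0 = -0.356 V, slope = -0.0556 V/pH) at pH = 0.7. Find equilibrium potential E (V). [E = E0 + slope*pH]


Apply the Pourbaix line equation: E = E0 + slope*pH
E = -0.356 + (-0.0556)*0.7 = -0.356 + (-0.03892) = -0.39492 V
Rounded to 4 decimal places: E = -0.3949 V

-0.3949 V


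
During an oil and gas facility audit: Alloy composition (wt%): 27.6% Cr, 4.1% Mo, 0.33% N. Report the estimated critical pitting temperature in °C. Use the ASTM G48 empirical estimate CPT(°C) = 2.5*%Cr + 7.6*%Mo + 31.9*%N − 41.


Apply the ASTM G48 empirical CPT estimate: CPT(°C) = 2.5*%Cr + 7.6*%Mo + 31.9*%N − 41
2.5*27.6 = 69; 7.6*4.1 = 31.16; 31.9*0.33 = 10.527
CPT = 69 + 31.16 + 10.527 − 41 = 69.687 °C
Rounded to 0.1 °C: CPT ≈ 69.7 °C

69.7 °C


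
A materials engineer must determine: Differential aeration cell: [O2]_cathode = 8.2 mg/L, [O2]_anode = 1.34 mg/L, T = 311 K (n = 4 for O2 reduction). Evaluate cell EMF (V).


Apply the Nernst concentration-cell relation: E = (RT/nF)*ln(C_cathode/C_anode)
RT/nF = 8.314*311/(4*96485) = 0.00669963 V
ln(8.2/1.34) = 1.81146
E = 0.00669963 * 1.81146 = 0.01214 V

0.01214 V


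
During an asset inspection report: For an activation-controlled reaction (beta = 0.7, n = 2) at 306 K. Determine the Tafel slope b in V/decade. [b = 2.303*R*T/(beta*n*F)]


Apply the Tafel slope relation: b = 2.303*R*T/(beta*n*F)
Numerator: 2.303 * 8.314 * 306 = 5859.03
Denominator: 0.7 * 2 * 96485 = 135079.0
b = 5859.03 / 135079.0 = 0.0434 V/decade

0.0434 V/decade


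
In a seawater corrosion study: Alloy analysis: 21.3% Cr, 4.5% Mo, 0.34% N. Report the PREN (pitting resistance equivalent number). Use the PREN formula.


Apply the PREN formula: PREN = Cr + 3.3*Mo + 16*N
PREN = 21.3 + 3.3*4.5 + 16*0.34
PREN = 21.3 + 14.85 + 5.44 = 41.59

41.59


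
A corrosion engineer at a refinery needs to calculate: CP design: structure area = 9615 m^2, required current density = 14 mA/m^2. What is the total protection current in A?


I = area * current density, then convert mA → A (÷1000)
I = 9615 * 14 / 1000 = 134.61 A

134.61 A


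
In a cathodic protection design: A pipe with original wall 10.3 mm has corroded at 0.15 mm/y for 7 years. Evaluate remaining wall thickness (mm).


Remaining wall = original − CR × time
t = 10.3 − 0.15*7 = 10.3 − 1.05 = 9.25 mm

9.25 mm


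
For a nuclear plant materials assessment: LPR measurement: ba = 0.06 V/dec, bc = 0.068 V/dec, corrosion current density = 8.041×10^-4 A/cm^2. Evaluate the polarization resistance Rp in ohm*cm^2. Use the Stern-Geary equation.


Apply the Stern-Geary equation: Rp = ba*bc / (2.303*icorr*(ba+bc))
ba*bc = 0.06*0.068 = 0.00408
ba+bc = 0.128; 2.303*icorr*(ba+bc) = 2.303*8.041×10^-4*0.128 = 2.3703581×10^-4
Rp = 0.00408 / 2.3703581×10^-4 = 17.2 ohm*cm^2

17.2 ohm*cm^2


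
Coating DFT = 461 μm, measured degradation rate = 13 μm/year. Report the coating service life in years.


Service life = thickness / degradation rate
Life = 461 / 13 = 35.5 years

35.5 years


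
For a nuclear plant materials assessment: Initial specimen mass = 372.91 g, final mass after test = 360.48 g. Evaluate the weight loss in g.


Weight loss = initial − final
WL = 372.91 − 360.48 = 12.43 g

12.43 g


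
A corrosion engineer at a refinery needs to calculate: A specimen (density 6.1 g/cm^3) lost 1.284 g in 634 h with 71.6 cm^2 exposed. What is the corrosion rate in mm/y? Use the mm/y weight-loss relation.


Apply the mm/y weight-loss relation: CR = 87600 * W / (D * A * T)
Numerator: 87600 * 1.284 = 112478.4
Denominator: 6.1 * 71.6 * 634 = 276905.84
CR = 112478.4 / 276905.84 = 0.4062 mm/y

0.4062 mm/y


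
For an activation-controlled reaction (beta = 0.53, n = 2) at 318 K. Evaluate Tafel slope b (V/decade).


Apply the Tafel slope relation: b = 2.303*R*T/(beta*n*F)
Numerator: 2.303 * 8.314 * 318 = 6088.79
Denominator: 0.53 * 2 * 96485 = 102274.1
b = 6088.79 / 102274.1 = 0.06 V/decade

0.06 V/decade


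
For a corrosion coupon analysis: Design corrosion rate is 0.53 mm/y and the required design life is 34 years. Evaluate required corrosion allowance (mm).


Corrosion allowance = CR × design life
CA = 0.53 * 34 = 18.02 mm

18.02 mm


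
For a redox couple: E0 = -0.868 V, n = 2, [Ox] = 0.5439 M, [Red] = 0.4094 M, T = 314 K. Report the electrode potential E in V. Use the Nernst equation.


Apply the Nernst equation: E = E0 + (RT/nF)*ln([Ox]/[Red])
Step 1: RT/nF = 8.314*314/(2*96485) = 0.01352851 V
Step 2: [Ox]/[Red] = 0.5439/0.4094 = 1.32853
Step 3: ln(1.32853) = 0.284073
Step 4: correction = 0.01352851 * 0.284073 = 0.004 V
E = -0.868 + 0.004 = -0.864 V

-0.864 V


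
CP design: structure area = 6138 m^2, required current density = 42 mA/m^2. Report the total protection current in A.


I = area * current density, then convert mA → A (÷1000)
I = 6138 * 42 / 1000 = 257.8 A

257.8 A


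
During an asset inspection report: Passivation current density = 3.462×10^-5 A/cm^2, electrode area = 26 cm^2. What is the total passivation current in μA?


I = i_pass * A, then convert A → μA (×10^6)
I = 3.462×10^-5 * 26 * 10^6 = 900.12 μA

900.12 μA


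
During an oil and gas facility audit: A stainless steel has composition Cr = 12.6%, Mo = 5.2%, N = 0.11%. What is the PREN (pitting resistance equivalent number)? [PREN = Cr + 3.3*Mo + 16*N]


Apply the PREN formula: PREN = Cr + 3.3*Mo + 16*N
PREN = 12.6 + 3.3*5.2 + 16*0.11
PREN = 12.6 + 17.16 + 1.76 = 31.52

31.52


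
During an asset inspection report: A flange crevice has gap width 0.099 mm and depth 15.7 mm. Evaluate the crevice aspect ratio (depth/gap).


Aspect ratio = depth / gap
Ratio = 15.7 / 0.099 = 158.6

158.6


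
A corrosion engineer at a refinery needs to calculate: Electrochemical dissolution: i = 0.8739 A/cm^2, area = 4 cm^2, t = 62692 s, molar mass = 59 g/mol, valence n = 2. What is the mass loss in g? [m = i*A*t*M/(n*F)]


Apply Faraday's law: m = i*A*t*M / (n*F)
Total charge passed Q = i*A*t = 0.8739*4*62692 = 219146.1552 C
m = Q*M/(n*F) = 219146.1552*59/(2*96485) = 67.00328 g

67.00328 g


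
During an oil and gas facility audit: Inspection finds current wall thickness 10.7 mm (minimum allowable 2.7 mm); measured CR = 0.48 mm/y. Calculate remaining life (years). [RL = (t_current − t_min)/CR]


Apply the remaining-life relation: RL = (t_current − t_min) / CR
RL = (10.7 − 2.7) / 0.48 = 8.0 / 0.48 = 16.7 years

16.7 years


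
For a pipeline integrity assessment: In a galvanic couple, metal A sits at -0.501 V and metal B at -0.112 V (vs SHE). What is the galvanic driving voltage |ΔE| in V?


Driving voltage is the absolute potential difference.
|ΔE| = |-0.501 − (-0.112)| = 0.389 V

0.389 V


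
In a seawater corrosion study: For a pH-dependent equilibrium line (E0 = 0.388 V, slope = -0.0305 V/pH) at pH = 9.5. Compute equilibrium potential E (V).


Apply the Pourbaix line equation: E = E0 + slope*pH
E = 0.388 + (-0.0305)*9.5 = 0.388 + (-0.28975) = 0.09825 V
Rounded to 4 decimal places: E = 0.0983 V

0.0983 V


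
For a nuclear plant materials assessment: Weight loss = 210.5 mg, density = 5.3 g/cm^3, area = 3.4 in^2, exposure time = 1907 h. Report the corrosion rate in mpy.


Apply the mpy weight-loss relation: CR = 534 * W / (D * A * T)
Numerator: 534 * 210.5 = 112407.0
Denominator: 5.3 * 3.4 * 1907 = 34364.14
CR = 112407.0 / 34364.14 = 3.271 mpy

3.271 mpy


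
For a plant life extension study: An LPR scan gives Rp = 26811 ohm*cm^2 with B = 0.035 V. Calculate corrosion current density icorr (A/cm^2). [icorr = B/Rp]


Apply the Stern-Geary relation: icorr = B / Rp
icorr = 0.035 / 26811 = 1.305×10^-6 A/cm^2

1.305×10^-6 A/cm^2


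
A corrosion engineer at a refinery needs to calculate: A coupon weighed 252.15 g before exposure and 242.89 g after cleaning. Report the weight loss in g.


Weight loss = initial − final
WL = 252.15 − 242.89 = 9.26 g

9.26 g


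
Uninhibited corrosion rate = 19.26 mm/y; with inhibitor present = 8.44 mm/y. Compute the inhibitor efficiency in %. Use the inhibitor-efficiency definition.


Apply the inhibitor-efficiency definition: IE = (CR_blank − CR_inh)/CR_blank × 100
IE = (19.26 − 8.44) / 19.26 × 100
IE = 10.82 / 19.26 × 100 = 56.2 %

56.2 %


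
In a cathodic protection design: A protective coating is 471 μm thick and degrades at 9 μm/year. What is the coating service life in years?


Service life = thickness / degradation rate
Life = 471 / 9 = 52.3 years

52.3 years


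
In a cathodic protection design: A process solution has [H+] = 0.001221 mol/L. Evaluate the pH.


pH = −log10[H+]
pH = −log10(0.001221) = 2.91

2.91


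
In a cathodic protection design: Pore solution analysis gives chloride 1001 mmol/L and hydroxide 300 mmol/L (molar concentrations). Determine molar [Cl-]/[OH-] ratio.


Threshold parameter = [Cl-] / [OH-] (molar basis; both in mmol/L, so units cancel)
Ratio = 1001 / 300 = 3.34

3.34


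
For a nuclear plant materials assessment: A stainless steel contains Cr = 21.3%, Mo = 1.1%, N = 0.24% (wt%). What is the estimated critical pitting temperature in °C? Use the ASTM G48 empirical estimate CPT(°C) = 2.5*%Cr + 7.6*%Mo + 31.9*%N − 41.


Apply the ASTM G48 empirical CPT estimate: CPT(°C) = 2.5*%Cr + 7.6*%Mo + 31.9*%N − 41
2.5*21.3 = 53.25; 7.6*1.1 = 8.36; 31.9*0.24 = 7.656
CPT = 53.25 + 8.36 + 7.656 − 41 = 28.266 °C
Rounded to 0.1 °C: CPT ≈ 28.3 °C

28.3 °C


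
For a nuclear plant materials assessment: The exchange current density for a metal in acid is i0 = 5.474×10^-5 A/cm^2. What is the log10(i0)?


i0 = 5.474×10^-5 A/cm^2
log10(i0) = -4.262

-4.262


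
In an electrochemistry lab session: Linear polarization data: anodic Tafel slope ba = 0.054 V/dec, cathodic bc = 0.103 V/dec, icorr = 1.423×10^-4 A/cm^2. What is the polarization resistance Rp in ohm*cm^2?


Apply the Stern-Geary equation: Rp = ba*bc / (2.303*icorr*(ba+bc))
ba*bc = 0.054*0.103 = 0.005562
ba+bc = 0.157; 2.303*icorr*(ba+bc) = 2.303*1.423×10^-4*0.157 = 5.1451553×10^-5
Rp = 0.005562 / 5.1451553×10^-5 = 108.1 ohm*cm^2

108.1 ohm*cm^2


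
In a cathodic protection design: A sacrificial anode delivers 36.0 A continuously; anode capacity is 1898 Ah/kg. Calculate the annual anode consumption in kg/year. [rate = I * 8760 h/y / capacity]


Annual consumption = current * hours per year / capacity
Rate = 36.0 * 8760 / 1898 = 166.2 kg/year

166.2 kg/year


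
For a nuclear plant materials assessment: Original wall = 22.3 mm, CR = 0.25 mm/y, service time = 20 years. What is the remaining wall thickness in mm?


Remaining wall = original − CR × time
t = 22.3 − 0.25*20 = 22.3 − 5.0 = 17.3 mm

17.3 mm


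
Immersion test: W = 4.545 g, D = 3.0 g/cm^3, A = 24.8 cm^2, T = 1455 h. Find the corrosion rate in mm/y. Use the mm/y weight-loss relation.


Apply the mm/y weight-loss relation: CR = 87600 * W / (D * A * T)
Numerator: 87600 * 4.545 = 398142.0
Denominator: 3.0 * 24.8 * 1455 = 108252.0
CR = 398142.0 / 108252.0 = 3.677918 mm/y

3.677918 mm/y


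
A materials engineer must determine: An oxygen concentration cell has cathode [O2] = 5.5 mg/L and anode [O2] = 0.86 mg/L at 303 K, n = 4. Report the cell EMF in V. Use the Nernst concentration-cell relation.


Apply the Nernst concentration-cell relation: E = (RT/nF)*ln(C_cathode/C_anode)
RT/nF = 8.314*303/(4*96485) = 0.00652729 V
ln(5.5/0.86) = 1.85557
E = 0.00652729 * 1.85557 = 0.01211 V

0.01211 V


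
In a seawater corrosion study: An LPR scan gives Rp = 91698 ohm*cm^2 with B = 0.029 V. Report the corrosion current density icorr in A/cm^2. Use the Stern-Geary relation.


Apply the Stern-Geary relation: icorr = B / Rp
icorr = 0.029 / 91698 = 3.163×10^-7 A/cm^2

3.163×10^-7 A/cm^2


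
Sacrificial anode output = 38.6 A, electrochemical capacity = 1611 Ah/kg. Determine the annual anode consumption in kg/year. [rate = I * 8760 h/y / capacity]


Annual consumption = current * hours per year / capacity
Rate = 38.6 * 8760 / 1611 = 209.9 kg/year

209.9 kg/year


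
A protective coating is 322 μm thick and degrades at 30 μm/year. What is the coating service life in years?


Service life = thickness / degradation rate
Life = 322 / 30 = 10.7 years

10.7 years


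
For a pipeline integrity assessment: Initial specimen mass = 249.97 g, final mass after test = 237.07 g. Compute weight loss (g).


Weight loss = initial − final
WL = 249.97 − 237.07 = 12.9 g

12.9 g


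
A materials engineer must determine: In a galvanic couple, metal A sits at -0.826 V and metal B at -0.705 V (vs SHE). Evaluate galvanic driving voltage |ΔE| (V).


Driving voltage is the absolute potential difference.
|ΔE| = |-0.826 − (-0.705)| = 0.121 V

0.121 V


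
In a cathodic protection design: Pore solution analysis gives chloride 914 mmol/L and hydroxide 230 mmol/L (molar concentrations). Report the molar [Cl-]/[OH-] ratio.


Threshold parameter = [Cl-] / [OH-] (molar basis; both in mmol/L, so units cancel)
Ratio = 914 / 230 = 3.97

3.97


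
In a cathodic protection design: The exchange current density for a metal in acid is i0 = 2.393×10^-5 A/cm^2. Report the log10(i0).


i0 = 2.393×10^-5 A/cm^2
log10(i0) = -4.621

-4.621


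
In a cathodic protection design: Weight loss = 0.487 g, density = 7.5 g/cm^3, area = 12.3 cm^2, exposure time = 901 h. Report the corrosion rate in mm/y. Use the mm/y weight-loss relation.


Apply the mm/y weight-loss relation: CR = 87600 * W / (D * A * T)
Numerator: 87600 * 0.487 = 42661.2
Denominator: 7.5 * 12.3 * 901 = 83117.25
CR = 42661.2 / 83117.25 = 0.513265 mm/y

0.513265 mm/y


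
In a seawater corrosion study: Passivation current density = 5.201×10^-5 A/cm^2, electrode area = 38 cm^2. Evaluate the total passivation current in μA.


I = i_pass * A, then convert A → μA (×10^6)
I = 5.201×10^-5 * 38 * 10^6 = 1976.38 μA

1976.38 μA


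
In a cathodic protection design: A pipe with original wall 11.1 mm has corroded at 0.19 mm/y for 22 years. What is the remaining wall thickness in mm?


Remaining wall = original − CR × time
t = 11.1 − 0.19*22 = 11.1 − 4.18 = 6.92 mm

6.92 mm


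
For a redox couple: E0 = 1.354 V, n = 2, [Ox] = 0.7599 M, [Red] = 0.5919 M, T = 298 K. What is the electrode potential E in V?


Apply the Nernst equation: E = E0 + (RT/nF)*ln([Ox]/[Red])
Step 1: RT/nF = 8.314*298/(2*96485) = 0.01283916 V
Step 2: [Ox]/[Red] = 0.7599/0.5919 = 1.283832
Step 3: ln(1.283832) = 0.249849
Step 4: correction = 0.01283916 * 0.249849 = 0.003 V
E = 1.354 + 0.003 = 1.357 V

1.357 V


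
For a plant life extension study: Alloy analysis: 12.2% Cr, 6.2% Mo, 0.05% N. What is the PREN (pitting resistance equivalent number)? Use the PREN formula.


Apply the PREN formula: PREN = Cr + 3.3*Mo + 16*N
PREN = 12.2 + 3.3*6.2 + 16*0.05
PREN = 12.2 + 20.46 + 0.8 = 33.46

33.46


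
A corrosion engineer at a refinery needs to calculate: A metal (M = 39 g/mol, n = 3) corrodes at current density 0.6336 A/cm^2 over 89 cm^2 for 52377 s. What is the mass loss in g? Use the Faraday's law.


Apply Faraday's law: m = i*A*t*M / (n*F)
Total charge passed Q = i*A*t = 0.6336*89*52377 = 2953559.9808 C
m = Q*M/(n*F) = 2953559.9808*39/(3*96485) = 397.95077 g

397.95077 g


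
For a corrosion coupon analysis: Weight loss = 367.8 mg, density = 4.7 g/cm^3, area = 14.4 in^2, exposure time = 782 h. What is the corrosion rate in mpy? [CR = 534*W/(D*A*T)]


Apply the mpy weight-loss relation: CR = 534 * W / (D * A * T)
Numerator: 534 * 367.8 = 196405.2
Denominator: 4.7 * 14.4 * 782 = 52925.76
CR = 196405.2 / 52925.76 = 3.711 mpy

3.711 mpy


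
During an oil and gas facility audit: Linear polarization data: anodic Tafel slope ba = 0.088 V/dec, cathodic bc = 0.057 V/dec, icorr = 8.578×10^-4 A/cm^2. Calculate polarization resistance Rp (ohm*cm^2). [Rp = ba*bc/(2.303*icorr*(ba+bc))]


Apply the Stern-Geary equation: Rp = ba*bc / (2.303*icorr*(ba+bc))
ba*bc = 0.088*0.057 = 0.005016
ba+bc = 0.145; 2.303*icorr*(ba+bc) = 2.303*8.578×10^-4*0.145 = 2.8644944×10^-4
Rp = 0.005016 / 2.8644944×10^-4 = 17.51 ohm*cm^2

17.51 ohm*cm^2


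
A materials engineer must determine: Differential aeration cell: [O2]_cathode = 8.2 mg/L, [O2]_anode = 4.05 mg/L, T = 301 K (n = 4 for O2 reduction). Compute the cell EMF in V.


Apply the Nernst concentration-cell relation: E = (RT/nF)*ln(C_cathode/C_anode)
RT/nF = 8.314*301/(4*96485) = 0.0064842 V
ln(8.2/4.05) = 0.70542
E = 0.0064842 * 0.70542 = 0.00457 V

0.00457 V


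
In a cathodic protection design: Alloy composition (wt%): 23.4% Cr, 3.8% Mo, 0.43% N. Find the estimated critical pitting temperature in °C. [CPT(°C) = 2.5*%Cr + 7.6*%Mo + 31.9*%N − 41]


Apply the ASTM G48 empirical CPT estimate: CPT(°C) = 2.5*%Cr + 7.6*%Mo + 31.9*%N − 41
2.5*23.4 = 58.5; 7.6*3.8 = 28.88; 31.9*0.43 = 13.717
CPT = 58.5 + 28.88 + 13.717 − 41 = 60.097 °C
Rounded to 0.1 °C: CPT ≈ 60.1 °C

60.1 °C


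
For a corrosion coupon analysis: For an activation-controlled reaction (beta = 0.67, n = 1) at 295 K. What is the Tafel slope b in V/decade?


Apply the Tafel slope relation: b = 2.303*R*T/(beta*n*F)
Numerator: 2.303 * 8.314 * 295 = 5648.41
Denominator: 0.67 * 1 * 96485 = 64644.95
b = 5648.41 / 64644.95 = 0.0874 V/decade

0.0874 V/decade


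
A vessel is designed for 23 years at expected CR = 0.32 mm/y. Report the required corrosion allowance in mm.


Corrosion allowance = CR × design life
CA = 0.32 * 23 = 7.36 mm

7.36 mm


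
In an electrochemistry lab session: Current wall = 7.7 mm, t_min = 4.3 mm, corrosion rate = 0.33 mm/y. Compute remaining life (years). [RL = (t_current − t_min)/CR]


Apply the remaining-life relation: RL = (t_current − t_min) / CR
RL = (7.7 − 4.3) / 0.33 = 3.4 / 0.33 = 10.3 years

10.3 years


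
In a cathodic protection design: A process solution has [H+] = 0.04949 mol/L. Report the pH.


pH = −log10[H+]
pH = −log10(0.04949) = 1.31

1.31


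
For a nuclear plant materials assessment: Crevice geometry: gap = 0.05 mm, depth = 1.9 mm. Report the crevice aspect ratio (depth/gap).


Aspect ratio = depth / gap
Ratio = 1.9 / 0.05 = 38.0

38.0


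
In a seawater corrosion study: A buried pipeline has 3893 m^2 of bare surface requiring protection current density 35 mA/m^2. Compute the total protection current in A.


I = area * current density, then convert mA → A (÷1000)
I = 3893 * 35 / 1000 = 136.26 A

136.26 A


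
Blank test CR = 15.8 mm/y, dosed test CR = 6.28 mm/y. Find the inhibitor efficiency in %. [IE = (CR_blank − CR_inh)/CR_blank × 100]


Apply the inhibitor-efficiency definition: IE = (CR_blank − CR_inh)/CR_blank × 100
IE = (15.8 − 6.28) / 15.8 × 100
IE = 9.52 / 15.8 × 100 = 60.3 %

60.3 %


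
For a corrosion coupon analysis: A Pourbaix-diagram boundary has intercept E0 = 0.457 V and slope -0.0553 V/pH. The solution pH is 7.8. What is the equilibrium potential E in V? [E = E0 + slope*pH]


Apply the Pourbaix line equation: E = E0 + slope*pH
E = 0.457 + (-0.0553)*7.8 = 0.457 + (-0.43134) = 0.02566 V
Rounded to 4 decimal places: E = 0.0257 V

0.0257 V


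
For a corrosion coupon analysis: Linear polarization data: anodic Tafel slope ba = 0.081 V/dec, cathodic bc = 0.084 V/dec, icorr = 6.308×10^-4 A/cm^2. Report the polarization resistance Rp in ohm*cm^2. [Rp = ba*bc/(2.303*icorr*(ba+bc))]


Apply the Stern-Geary equation: Rp = ba*bc / (2.303*icorr*(ba+bc))
ba*bc = 0.081*0.084 = 0.006804
ba+bc = 0.165; 2.303*icorr*(ba+bc) = 2.303*6.308×10^-4*0.165 = 2.3970085×10^-4
Rp = 0.006804 / 2.3970085×10^-4 = 28.39 ohm*cm^2

28.39 ohm*cm^2


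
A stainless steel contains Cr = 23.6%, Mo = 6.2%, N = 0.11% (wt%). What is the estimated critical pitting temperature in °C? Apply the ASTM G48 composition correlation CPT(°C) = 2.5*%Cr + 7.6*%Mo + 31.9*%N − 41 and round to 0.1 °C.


Apply the ASTM G48 empirical CPT estimate: CPT(°C) = 2.5*%Cr + 7.6*%Mo + 31.9*%N − 41
2.5*23.6 = 59; 7.6*6.2 = 47.12; 31.9*0.11 = 3.509
CPT = 59 + 47.12 + 3.509 − 41 = 68.629 °C
Rounded to 0.1 °C: CPT ≈ 68.6 °C

68.6 °C


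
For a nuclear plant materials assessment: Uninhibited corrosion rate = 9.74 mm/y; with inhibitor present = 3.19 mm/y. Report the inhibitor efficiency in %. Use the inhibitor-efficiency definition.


Apply the inhibitor-efficiency definition: IE = (CR_blank − CR_inh)/CR_blank × 100
IE = (9.74 − 3.19) / 9.74 × 100
IE = 6.55 / 9.74 × 100 = 67.2 %

67.2 %


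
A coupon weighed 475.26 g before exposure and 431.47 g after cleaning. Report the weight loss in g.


Weight loss = initial − final
WL = 475.26 − 431.47 = 43.79 g

43.79 g


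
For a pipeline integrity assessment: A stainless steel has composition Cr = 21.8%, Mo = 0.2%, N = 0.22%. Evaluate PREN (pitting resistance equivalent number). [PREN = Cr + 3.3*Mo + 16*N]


Apply the PREN formula: PREN = Cr + 3.3*Mo + 16*N
PREN = 21.8 + 3.3*0.2 + 16*0.22
PREN = 21.8 + 0.66 + 3.52 = 25.98

25.98


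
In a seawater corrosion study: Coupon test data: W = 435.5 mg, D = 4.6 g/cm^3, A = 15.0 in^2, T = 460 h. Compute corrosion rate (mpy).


Apply the mpy weight-loss relation: CR = 534 * W / (D * A * T)
Numerator: 534 * 435.5 = 232557.0
Denominator: 4.6 * 15.0 * 460 = 31740.0
CR = 232557.0 / 31740.0 = 7.327 mpy

7.327 mpy


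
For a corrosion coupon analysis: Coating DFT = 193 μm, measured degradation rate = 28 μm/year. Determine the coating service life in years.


Service life = thickness / degradation rate
Life = 193 / 28 = 6.9 years

6.9 years


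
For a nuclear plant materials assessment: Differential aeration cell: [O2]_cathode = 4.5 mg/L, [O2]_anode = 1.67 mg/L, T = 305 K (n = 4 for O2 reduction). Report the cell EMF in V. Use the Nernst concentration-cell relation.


Apply the Nernst concentration-cell relation: E = (RT/nF)*ln(C_cathode/C_anode)
RT/nF = 8.314*305/(4*96485) = 0.00657037 V
ln(4.5/1.67) = 0.99125
E = 0.00657037 * 0.99125 = 0.00651 V

0.00651 V


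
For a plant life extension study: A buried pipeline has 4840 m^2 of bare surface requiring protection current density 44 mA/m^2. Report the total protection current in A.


I = area * current density, then convert mA → A (÷1000)
I = 4840 * 44 / 1000 = 212.96 A

212.96 A


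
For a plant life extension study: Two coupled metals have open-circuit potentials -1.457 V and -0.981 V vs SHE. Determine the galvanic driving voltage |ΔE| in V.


Driving voltage is the absolute potential difference.
|ΔE| = |-1.457 − (-0.981)| = 0.476 V

0.476 V


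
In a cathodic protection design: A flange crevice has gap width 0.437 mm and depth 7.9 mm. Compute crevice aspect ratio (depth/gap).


Aspect ratio = depth / gap
Ratio = 7.9 / 0.437 = 18.1

18.1


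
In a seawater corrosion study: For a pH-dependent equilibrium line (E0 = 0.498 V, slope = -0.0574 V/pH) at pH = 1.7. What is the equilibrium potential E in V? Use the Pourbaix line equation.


Apply the Pourbaix line equation: E = E0 + slope*pH
E = 0.498 + (-0.0574)*1.7 = 0.498 + (-0.09758) = 0.40042 V
Rounded to 4 decimal places: E = 0.4004 V

0.4004 V


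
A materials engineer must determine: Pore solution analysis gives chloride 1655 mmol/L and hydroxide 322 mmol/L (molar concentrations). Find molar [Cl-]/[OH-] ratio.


Threshold parameter = [Cl-] / [OH-] (molar basis; both in mmol/L, so units cancel)
Ratio = 1655 / 322 = 5.14

5.14


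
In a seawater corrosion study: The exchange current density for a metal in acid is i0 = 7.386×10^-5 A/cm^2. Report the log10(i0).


i0 = 7.386×10^-5 A/cm^2
log10(i0) = -4.132

-4.132


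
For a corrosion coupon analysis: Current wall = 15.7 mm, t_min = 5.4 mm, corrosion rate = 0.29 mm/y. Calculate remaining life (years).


Apply the remaining-life relation: RL = (t_current − t_min) / CR
RL = (15.7 − 5.4) / 0.29 = 10.3 / 0.29 = 35.5 years

35.5 years


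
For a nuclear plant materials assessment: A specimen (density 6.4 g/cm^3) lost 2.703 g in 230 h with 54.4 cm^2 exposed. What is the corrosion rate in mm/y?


Apply the mm/y weight-loss relation: CR = 87600 * W / (D * A * T)
Numerator: 87600 * 2.703 = 236782.8
Denominator: 6.4 * 54.4 * 230 = 80076.8
CR = 236782.8 / 80076.8 = 2.95695 mm/y

2.95695 mm/y


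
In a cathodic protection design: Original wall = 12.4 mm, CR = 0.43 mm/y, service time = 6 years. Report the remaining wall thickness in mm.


Remaining wall = original − CR × time
t = 12.4 − 0.43*6 = 12.4 − 2.58 = 9.82 mm

9.82 mm


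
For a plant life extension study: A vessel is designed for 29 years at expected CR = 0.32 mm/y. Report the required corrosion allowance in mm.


Corrosion allowance = CR × design life
CA = 0.32 * 29 = 9.28 mm

9.28 mm


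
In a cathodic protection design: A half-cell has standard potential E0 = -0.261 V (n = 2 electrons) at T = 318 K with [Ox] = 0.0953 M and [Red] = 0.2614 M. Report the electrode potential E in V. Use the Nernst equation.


Apply the Nernst equation: E = E0 + (RT/nF)*ln([Ox]/[Red])
Step 1: RT/nF = 8.314*318/(2*96485) = 0.01370084 V
Step 2: [Ox]/[Red] = 0.0953/0.2614 = 0.364575
Step 3: ln(0.364575) = -1.009023
Step 4: correction = 0.01370084 * -1.009023 = -0.014 V
E = -0.261 + -0.014 = -0.275 V

-0.275 V


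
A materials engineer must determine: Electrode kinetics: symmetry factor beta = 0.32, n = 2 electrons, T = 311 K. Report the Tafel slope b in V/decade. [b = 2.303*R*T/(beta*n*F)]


Apply the Tafel slope relation: b = 2.303*R*T/(beta*n*F)
Numerator: 2.303 * 8.314 * 311 = 5954.76
Denominator: 0.32 * 2 * 96485 = 61750.4
b = 5954.76 / 61750.4 = 0.096 V/decade

0.096 V/decade


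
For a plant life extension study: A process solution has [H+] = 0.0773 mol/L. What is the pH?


pH = −log10[H+]
pH = −log10(0.0773) = 1.11

1.11


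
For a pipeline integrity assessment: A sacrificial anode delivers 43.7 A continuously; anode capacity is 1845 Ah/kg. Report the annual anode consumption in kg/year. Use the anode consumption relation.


Annual consumption = current * hours per year / capacity
Rate = 43.7 * 8760 / 1845 = 207.5 kg/year

207.5 kg/year


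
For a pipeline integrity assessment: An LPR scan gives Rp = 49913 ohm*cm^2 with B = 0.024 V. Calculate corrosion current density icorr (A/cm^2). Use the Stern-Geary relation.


Apply the Stern-Geary relation: icorr = B / Rp
icorr = 0.024 / 49913 = 4.808×10^-7 A/cm^2

4.808×10^-7 A/cm^2


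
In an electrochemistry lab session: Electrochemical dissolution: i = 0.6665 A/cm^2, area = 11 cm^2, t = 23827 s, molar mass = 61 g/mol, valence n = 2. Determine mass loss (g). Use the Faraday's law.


Apply Faraday's law: m = i*A*t*M / (n*F)
Total charge passed Q = i*A*t = 0.6665*11*23827 = 174687.6505 C
m = Q*M/(n*F) = 174687.6505*61/(2*96485) = 55.221 g

55.221 g


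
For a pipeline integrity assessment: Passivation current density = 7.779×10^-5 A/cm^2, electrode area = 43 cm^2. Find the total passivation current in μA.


I = i_pass * A, then convert A → μA (×10^6)
I = 7.779×10^-5 * 43 * 10^6 = 3344.97 μA

3344.97 μA


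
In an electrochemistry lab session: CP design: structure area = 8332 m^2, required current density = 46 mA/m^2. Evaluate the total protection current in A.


I = area * current density, then convert mA → A (÷1000)
I = 8332 * 46 / 1000 = 383.27 A

383.27 A


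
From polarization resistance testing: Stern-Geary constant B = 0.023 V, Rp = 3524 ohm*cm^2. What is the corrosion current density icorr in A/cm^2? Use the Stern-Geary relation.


Apply the Stern-Geary relation: icorr = B / Rp
icorr = 0.023 / 3524 = 6.527×10^-6 A/cm^2

6.527×10^-6 A/cm^2


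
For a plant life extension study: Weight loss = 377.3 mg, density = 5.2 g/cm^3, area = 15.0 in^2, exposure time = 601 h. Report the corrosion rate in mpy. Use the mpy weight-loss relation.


Apply the mpy weight-loss relation: CR = 534 * W / (D * A * T)
Numerator: 534 * 377.3 = 201478.2
Denominator: 5.2 * 15.0 * 601 = 46878.0
CR = 201478.2 / 46878.0 = 4.29793 mpy

4.29793 mpy


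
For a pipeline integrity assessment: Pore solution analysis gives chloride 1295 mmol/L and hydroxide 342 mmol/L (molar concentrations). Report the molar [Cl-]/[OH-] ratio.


Threshold parameter = [Cl-] / [OH-] (molar basis; both in mmol/L, so units cancel)
Ratio = 1295 / 342 = 3.79

3.79


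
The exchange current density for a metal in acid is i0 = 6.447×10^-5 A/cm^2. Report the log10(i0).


i0 = 6.447×10^-5 A/cm^2
log10(i0) = -4.191

-4.191


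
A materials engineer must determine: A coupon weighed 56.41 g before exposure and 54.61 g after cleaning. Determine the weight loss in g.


Weight loss = initial − final
WL = 56.41 − 54.61 = 1.8 g

1.8 g


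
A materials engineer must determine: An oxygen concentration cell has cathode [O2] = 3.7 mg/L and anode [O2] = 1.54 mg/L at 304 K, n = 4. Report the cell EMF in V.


Apply the Nernst concentration-cell relation: E = (RT/nF)*ln(C_cathode/C_anode)
RT/nF = 8.314*304/(4*96485) = 0.00654883 V
ln(3.7/1.54) = 0.87655
E = 0.00654883 * 0.87655 = 0.00574 V

0.00574 V


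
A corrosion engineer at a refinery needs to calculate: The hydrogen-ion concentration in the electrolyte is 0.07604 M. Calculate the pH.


pH = −log10[H+]
pH = −log10(0.07604) = 1.12

1.12


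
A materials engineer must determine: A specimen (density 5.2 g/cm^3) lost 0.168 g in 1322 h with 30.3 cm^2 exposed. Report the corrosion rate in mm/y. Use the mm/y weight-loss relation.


Apply the mm/y weight-loss relation: CR = 87600 * W / (D * A * T)
Numerator: 87600 * 0.168 = 14716.8
Denominator: 5.2 * 30.3 * 1322 = 208294.32
CR = 14716.8 / 208294.32 = 0.07065 mm/y

0.07065 mm/y


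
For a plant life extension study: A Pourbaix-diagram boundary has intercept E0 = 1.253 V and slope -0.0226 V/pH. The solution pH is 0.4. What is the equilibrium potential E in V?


Apply the Pourbaix line equation: E = E0 + slope*pH
E = 1.253 + (-0.0226)*0.4 = 1.253 + (-0.00904) = 1.24396 V
Rounded to 4 decimal places: E = 1.2440 V

1.2440 V


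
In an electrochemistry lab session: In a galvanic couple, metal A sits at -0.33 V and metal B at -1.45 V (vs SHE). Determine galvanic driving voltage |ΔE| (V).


Driving voltage is the absolute potential difference.
|ΔE| = |-0.33 − (-1.45)| = 1.12 V

1.12 V


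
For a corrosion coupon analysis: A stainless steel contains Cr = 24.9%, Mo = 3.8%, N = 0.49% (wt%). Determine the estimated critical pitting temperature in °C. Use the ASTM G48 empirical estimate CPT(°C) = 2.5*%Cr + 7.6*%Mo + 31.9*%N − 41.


Apply the ASTM G48 empirical CPT estimate: CPT(°C) = 2.5*%Cr + 7.6*%Mo + 31.9*%N − 41
2.5*24.9 = 62.25; 7.6*3.8 = 28.88; 31.9*0.49 = 15.631
CPT = 62.25 + 28.88 + 15.631 − 41 = 65.761 °C
Rounded to 0.1 °C: CPT ≈ 65.8 °C

65.8 °C


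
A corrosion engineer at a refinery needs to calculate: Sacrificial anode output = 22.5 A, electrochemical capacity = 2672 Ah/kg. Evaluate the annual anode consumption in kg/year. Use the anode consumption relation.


Annual consumption = current * hours per year / capacity
Rate = 22.5 * 8760 / 2672 = 73.8 kg/year

73.8 kg/year


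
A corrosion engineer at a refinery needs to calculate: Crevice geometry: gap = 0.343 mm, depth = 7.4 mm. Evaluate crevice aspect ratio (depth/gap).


Aspect ratio = depth / gap
Ratio = 7.4 / 0.343 = 21.6

21.6


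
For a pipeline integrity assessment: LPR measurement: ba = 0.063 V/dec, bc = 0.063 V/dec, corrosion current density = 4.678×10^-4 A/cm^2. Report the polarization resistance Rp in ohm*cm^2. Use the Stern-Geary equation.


Apply the Stern-Geary equation: Rp = ba*bc / (2.303*icorr*(ba+bc))
ba*bc = 0.063*0.063 = 0.003969
ba+bc = 0.126; 2.303*icorr*(ba+bc) = 2.303*4.678×10^-4*0.126 = 1.3574527×10^-4
Rp = 0.003969 / 1.3574527×10^-4 = 29.2 ohm*cm^2

29.2 ohm*cm^2


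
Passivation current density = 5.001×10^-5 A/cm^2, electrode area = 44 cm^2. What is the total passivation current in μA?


I = i_pass * A, then convert A → μA (×10^6)
I = 5.001×10^-5 * 44 * 10^6 = 2200.44 μA

2200.44 μA


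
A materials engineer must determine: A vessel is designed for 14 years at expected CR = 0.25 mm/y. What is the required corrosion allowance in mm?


Corrosion allowance = CR × design life
CA = 0.25 * 14 = 3.5 mm

3.5 mm


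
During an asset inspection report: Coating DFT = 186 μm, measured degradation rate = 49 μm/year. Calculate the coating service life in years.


Service life = thickness / degradation rate
Life = 186 / 49 = 3.8 years

3.8 years


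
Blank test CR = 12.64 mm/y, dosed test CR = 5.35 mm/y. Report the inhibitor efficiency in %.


Apply the inhibitor-efficiency definition: IE = (CR_blank − CR_inh)/CR_blank × 100
IE = (12.64 − 5.35) / 12.64 × 100
IE = 7.29 / 12.64 × 100 = 57.7 %

57.7 %


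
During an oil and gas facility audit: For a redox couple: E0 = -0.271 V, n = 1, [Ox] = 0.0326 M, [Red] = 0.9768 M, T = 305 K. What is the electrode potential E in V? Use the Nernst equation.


Apply the Nernst equation: E = E0 + (RT/nF)*ln([Ox]/[Red])
Step 1: RT/nF = 8.314*305/(1*96485) = 0.02628149 V
Step 2: [Ox]/[Red] = 0.0326/0.9768 = 0.033374
Step 3: ln(0.033374) = -3.399978
Step 4: correction = 0.02628149 * -3.399978 = -0.0894 V
E = -0.271 + -0.0894 = -0.3604 V

-0.3604 V


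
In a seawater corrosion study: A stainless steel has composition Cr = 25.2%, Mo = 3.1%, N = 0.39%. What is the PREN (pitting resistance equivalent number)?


Apply the PREN formula: PREN = Cr + 3.3*Mo + 16*N
PREN = 25.2 + 3.3*3.1 + 16*0.39
PREN = 25.2 + 10.23 + 6.24 = 41.67

41.67


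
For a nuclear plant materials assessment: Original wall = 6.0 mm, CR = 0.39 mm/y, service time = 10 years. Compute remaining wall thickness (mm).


Remaining wall = original − CR × time
t = 6.0 − 0.39*10 = 6.0 − 3.9 = 2.1 mm

2.1 mm


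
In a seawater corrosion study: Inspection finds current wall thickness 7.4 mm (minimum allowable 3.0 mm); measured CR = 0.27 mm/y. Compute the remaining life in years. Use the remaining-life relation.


Apply the remaining-life relation: RL = (t_current − t_min) / CR
RL = (7.4 − 3.0) / 0.27 = 4.4 / 0.27 = 16.3 years

16.3 years


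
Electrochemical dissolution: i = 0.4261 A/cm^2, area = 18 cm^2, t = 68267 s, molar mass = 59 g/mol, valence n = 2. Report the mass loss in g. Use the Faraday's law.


Apply Faraday's law: m = i*A*t*M / (n*F)
Total charge passed Q = i*A*t = 0.4261*18*68267 = 523594.2366 C
m = Q*M/(n*F) = 523594.2366*59/(2*96485) = 160.08737 g

160.08737 g


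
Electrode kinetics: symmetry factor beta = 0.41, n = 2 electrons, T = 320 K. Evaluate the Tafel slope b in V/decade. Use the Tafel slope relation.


Apply the Tafel slope relation: b = 2.303*R*T/(beta*n*F)
Numerator: 2.303 * 8.314 * 320 = 6127.09
Denominator: 0.41 * 2 * 96485 = 79117.7
b = 6127.09 / 79117.7 = 0.0774 V/decade

0.0774 V/decade


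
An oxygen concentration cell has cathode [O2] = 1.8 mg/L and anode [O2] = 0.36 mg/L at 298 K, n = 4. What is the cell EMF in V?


Apply the Nernst concentration-cell relation: E = (RT/nF)*ln(C_cathode/C_anode)
RT/nF = 8.314*298/(4*96485) = 0.00641958 V
ln(1.8/0.36) = 1.60944
E = 0.00641958 * 1.60944 = 0.01033 V

0.01033 V


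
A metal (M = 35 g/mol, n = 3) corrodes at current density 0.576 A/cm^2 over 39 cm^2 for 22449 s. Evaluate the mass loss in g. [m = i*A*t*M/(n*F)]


Apply Faraday's law: m = i*A*t*M / (n*F)
Total charge passed Q = i*A*t = 0.576*39*22449 = 504294.336 C
m = Q*M/(n*F) = 504294.336*35/(3*96485) = 60.9777 g

60.9777 g


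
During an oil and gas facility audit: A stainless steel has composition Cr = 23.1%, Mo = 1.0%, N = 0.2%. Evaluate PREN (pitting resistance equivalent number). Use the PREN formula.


Apply the PREN formula: PREN = Cr + 3.3*Mo + 16*N
PREN = 23.1 + 3.3*1.0 + 16*0.2
PREN = 23.1 + 3.3 + 3.2 = 29.6

29.6
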